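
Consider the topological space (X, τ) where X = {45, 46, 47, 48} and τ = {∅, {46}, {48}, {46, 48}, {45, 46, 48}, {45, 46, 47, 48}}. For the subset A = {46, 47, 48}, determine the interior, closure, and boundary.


int(A) = {46, 48}, cl(A) = {45, 46, 47, 48}, ∂A = {45, 47}.

Closed sets in (X, τ) are complements of opens:
  closed(X, τ) = {∅, {47}, {45, 47}, {45, 46, 47}, {45, 47, 48}, {45, 46, 47, 48}}.
int(A) = ⋃ {U ∈ τ : U ⊆ A}. Opens contained in A: ∅, {46}, {48}, {46, 48}.
Taking the union of these: int(A) = {46, 48}.
cl(A) = ⋂ {C closed : A ⊆ C}. Closed sets containing A: {45, 46, 47, 48}.
Intersecting these: cl(A) = {45, 46, 47, 48}.
∂A = cl(A) ∖ int(A) = {45, 46, 47, 48} ∖ {46, 48} = {45, 47}.


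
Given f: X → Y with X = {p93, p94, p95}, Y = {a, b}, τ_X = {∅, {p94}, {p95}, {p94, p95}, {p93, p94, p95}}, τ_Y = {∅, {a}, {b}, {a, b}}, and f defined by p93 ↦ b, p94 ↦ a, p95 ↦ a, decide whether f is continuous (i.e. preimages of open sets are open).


f is NOT continuous.

Compute f^{-1}(U) for each U ∈ τ_Y:
  U = ∅: f^{-1}(U) = ∅ ∈ τ_X ✓.
  U = {a}: f^{-1}(U) = {p94, p95} ∈ τ_X ✓.
  U = {b}: f^{-1}(U) = {p93} ∉ τ_X ✗.
  U = {a, b}: f^{-1}(U) = {p93, p94, p95} ∈ τ_X ✓.
Found U = {b} with f^{-1}(U) = {p93} not in τ_X. Therefore f is NOT continuous.


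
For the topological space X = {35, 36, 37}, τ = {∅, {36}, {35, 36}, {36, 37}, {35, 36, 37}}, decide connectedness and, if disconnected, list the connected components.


(X, τ) is connected.

Find clopen sets (U ∈ τ with X ∖ U ∈ τ):
  U = ∅, X ∖ U = {35, 36, 37} — both open, so U is clopen.
  U = {35, 36, 37}, X ∖ U = ∅ — both open, so U is clopen.
Only trivial clopens (∅ and X) exist, so (X, τ) is connected.
Compute connected components by grouping points that agree on all clopens:
  component: {35, 36, 37}


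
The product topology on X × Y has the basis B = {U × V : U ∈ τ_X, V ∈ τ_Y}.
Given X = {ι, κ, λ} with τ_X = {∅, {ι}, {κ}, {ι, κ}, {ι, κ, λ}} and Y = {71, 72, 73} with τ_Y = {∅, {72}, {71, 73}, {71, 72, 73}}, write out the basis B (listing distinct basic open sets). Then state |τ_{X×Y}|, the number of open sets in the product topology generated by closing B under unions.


Basis B = {∅ × ∅, {ι} × {72}, {κ} × {72}, {ι} × {71, 73}, {ι, κ} × {72}, {κ} × {71, 73}, {ι} × {71, 72, 73}, {ι, κ, λ} × {72}, {κ} × {71, 72, 73}, {ι, κ} × {71, 73}, {ι, κ} × {71, 72, 73}, {ι, κ, λ} × {71, 73}, {ι, κ, λ} × {71, 72, 73}}; |τ_{X×Y}| = 25.

Enumerate products U × V with U ∈ τ_X, V ∈ τ_Y (deduplicated):
  ∅ × ∅ = {} (∅)
  {ι} × {72} = {(ι,72)}
  {κ} × {72} = {(κ,72)}
  {ι} × {71, 73} = {(ι,71), (ι,73)}
  {ι, κ} × {72} = {(ι,72), (κ,72)}
  {κ} × {71, 73} = {(κ,71), (κ,73)}
  {ι} × {71, 72, 73} = {(ι,71), (ι,72), (ι,73)}
  {ι, κ, λ} × {72} = {(ι,72), (κ,72), (λ,72)}
  {κ} × {71, 72, 73} = {(κ,71), (κ,72), (κ,73)}
  {ι, κ} × {71, 73} = {(ι,71), (ι,73), (κ,71), (κ,73)}
  {ι, κ} × {71, 72, 73} = {(ι,71), (ι,72), (ι,73), (κ,71), (κ,72), (κ,73)}
  {ι, κ, λ} × {71, 73} = {(ι,71), (ι,73), (κ,71), (κ,73), (λ,71), (λ,73)}
  {ι, κ, λ} × {71, 72, 73} = {(ι,71), (ι,72), (ι,73), (κ,71), (κ,72), (κ,73), (λ,71), (λ,72), (λ,73)}
These 13 distinct sets form the basis B.
Close under arbitrary unions to get τ_{X×Y}; counting gives |τ_{X×Y}| = 25.


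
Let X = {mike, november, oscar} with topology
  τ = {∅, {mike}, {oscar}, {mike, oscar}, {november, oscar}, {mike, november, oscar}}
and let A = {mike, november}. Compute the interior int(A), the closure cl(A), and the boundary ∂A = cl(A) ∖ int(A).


int(A) = {mike}, cl(A) = {mike, november}, ∂A = {november}.

Closed sets in (X, τ) are complements of opens:
  closed(X, τ) = {∅, {mike}, {november}, {mike, november}, {november, oscar}, {mike, november, oscar}}.
int(A) = ⋃ {U ∈ τ : U ⊆ A}. Opens contained in A: ∅, {mike}.
Taking the union of these: int(A) = {mike}.
cl(A) = ⋂ {C closed : A ⊆ C}. Closed sets containing A: {mike, november}, {mike, november, oscar}.
Intersecting these: cl(A) = {mike, november}.
∂A = cl(A) ∖ int(A) = {mike, november} ∖ {mike} = {november}.


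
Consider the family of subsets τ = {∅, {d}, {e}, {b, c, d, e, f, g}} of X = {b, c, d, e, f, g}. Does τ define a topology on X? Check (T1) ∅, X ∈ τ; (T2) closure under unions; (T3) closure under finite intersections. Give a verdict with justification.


τ is NOT a topology on X.

Axiom (T1): ∅ ∈ τ? Yes; X ∈ τ? Yes.
Axiom (T2/T3): check pairwise unions and intersections of members of τ.
Counterexample for (T2): {d} ∪ {e} = {d, e} ∉ τ. Therefore τ is NOT a topology.


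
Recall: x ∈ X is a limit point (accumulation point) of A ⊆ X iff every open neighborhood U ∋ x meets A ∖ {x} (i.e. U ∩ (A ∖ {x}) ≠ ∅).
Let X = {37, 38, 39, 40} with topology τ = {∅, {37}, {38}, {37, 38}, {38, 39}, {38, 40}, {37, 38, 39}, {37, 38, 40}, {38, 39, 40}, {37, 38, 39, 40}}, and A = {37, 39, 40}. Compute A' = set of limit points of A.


A' = ∅

For each x ∈ X, list the open sets U ∈ τ with x ∈ U, then check whether U ∩ (A ∖ {x}) ≠ ∅ for every such U.
  x = 37: open {37} ∋ x has {37} ∩ (A ∖ {37}) = ∅, so x is NOT a limit point.
  x = 38: open {38} ∋ x has {38} ∩ (A ∖ {38}) = ∅, so x is NOT a limit point.
  x = 39: open {38, 39} ∋ x has {38, 39} ∩ (A ∖ {39}) = ∅, so x is NOT a limit point.
  x = 40: open {38, 40} ∋ x has {38, 40} ∩ (A ∖ {40}) = ∅, so x is NOT a limit point.
Collecting: A' = ∅.


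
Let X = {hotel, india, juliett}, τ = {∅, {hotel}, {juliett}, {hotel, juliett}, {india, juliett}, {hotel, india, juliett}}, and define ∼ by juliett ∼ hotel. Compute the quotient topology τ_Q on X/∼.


X/∼ = {[hotel=juliett], [india]}; |τ_Q| = 3.

Equivalence classes: [hotel=juliett], [india].
Quotient map π: X → X/∼ sends hotel ↦ [hotel=juliett], india ↦ [india], juliett ↦ [hotel=juliett].
For each subset V ⊆ X/∼, compute π^{-1}(V) ⊆ X and check whether π^{-1}(V) ∈ τ. V is open in τ_Q iff π^{-1}(V) ∈ τ.
  V = {}: π^{-1}(V) = ∅ ∈ τ ✓.
  V = {[hotel=juliett]}: π^{-1}(V) = {hotel, juliett} ∈ τ ✓.
  V = {[india]}: π^{-1}(V) = {india} ∉ τ ✗.
  V = {[hotel=juliett], [india]}: π^{-1}(V) = {hotel, india, juliett} ∈ τ ✓.
Open sets in the quotient: τ_Q = {{}, {[hotel=juliett]}, {[hotel=juliett], [india]}} (3 elements).


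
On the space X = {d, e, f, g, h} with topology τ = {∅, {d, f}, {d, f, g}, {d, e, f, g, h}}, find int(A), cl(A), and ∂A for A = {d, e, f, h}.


int(A) = {d, f}, cl(A) = {d, e, f, g, h}, ∂A = {e, g, h}.

Closed sets in (X, τ) are complements of opens:
  closed(X, τ) = {∅, {e, h}, {e, g, h}, {d, e, f, g, h}}.
int(A) = ⋃ {U ∈ τ : U ⊆ A}. Opens contained in A: ∅, {d, f}.
Taking the union of these: int(A) = {d, f}.
cl(A) = ⋂ {C closed : A ⊆ C}. Closed sets containing A: {d, e, f, g, h}.
Intersecting these: cl(A) = {d, e, f, g, h}.
∂A = cl(A) ∖ int(A) = {d, e, f, g, h} ∖ {d, f} = {e, g, h}.


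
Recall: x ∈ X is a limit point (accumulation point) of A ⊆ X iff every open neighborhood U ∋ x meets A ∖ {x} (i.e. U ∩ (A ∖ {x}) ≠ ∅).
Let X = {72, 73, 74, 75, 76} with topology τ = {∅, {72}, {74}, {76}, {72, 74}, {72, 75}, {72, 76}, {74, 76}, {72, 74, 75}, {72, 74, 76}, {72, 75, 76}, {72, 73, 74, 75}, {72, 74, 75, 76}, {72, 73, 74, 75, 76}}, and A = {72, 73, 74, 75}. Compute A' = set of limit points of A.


A' = {73, 75}

For each x ∈ X, list the open sets U ∈ τ with x ∈ U, then check whether U ∩ (A ∖ {x}) ≠ ∅ for every such U.
  x = 72: open {72} ∋ x has {72} ∩ (A ∖ {72}) = ∅, so x is NOT a limit point.
  x = 73: opens ∋ x are {72, 73, 74, 75}, {72, 73, 74, 75, 76}; each meets A ∖ {73}, so x IS a limit point.
  x = 74: open {74} ∋ x has {74} ∩ (A ∖ {74}) = ∅, so x is NOT a limit point.
  x = 75: opens ∋ x are {72, 75}, {72, 74, 75}, {72, 75, 76}, {72, 73, 74, 75}, {72, 74, 75, 76}, {72, 73, 74, 75, 76}; each meets A ∖ {75}, so x IS a limit point.
  x = 76: open {76} ∋ x has {76} ∩ (A ∖ {76}) = ∅, so x is NOT a limit point.
Collecting: A' = {73, 75}.


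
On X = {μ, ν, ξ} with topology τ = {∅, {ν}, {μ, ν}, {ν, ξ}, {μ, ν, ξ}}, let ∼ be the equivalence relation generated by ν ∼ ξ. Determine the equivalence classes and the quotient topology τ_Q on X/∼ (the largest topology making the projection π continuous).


X/∼ = {[μ], [ν=ξ]}; |τ_Q| = 3.

Equivalence classes: [μ], [ν=ξ].
Quotient map π: X → X/∼ sends μ ↦ [μ], ν ↦ [ν=ξ], ξ ↦ [ν=ξ].
For each subset V ⊆ X/∼, compute π^{-1}(V) ⊆ X and check whether π^{-1}(V) ∈ τ. V is open in τ_Q iff π^{-1}(V) ∈ τ.
  V = {}: π^{-1}(V) = ∅ ∈ τ ✓.
  V = {[μ]}: π^{-1}(V) = {μ} ∉ τ ✗.
  V = {[ν=ξ]}: π^{-1}(V) = {ν, ξ} ∈ τ ✓.
  V = {[μ], [ν=ξ]}: π^{-1}(V) = {μ, ν, ξ} ∈ τ ✓.
Open sets in the quotient: τ_Q = {{}, {[ν=ξ]}, {[μ], [ν=ξ]}} (3 elements).


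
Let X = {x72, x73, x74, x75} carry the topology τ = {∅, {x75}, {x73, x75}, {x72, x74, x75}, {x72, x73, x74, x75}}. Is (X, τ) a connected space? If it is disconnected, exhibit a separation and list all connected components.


(X, τ) is connected.

Find clopen sets (U ∈ τ with X ∖ U ∈ τ):
  U = ∅, X ∖ U = {x72, x73, x74, x75} — both open, so U is clopen.
  U = {x72, x73, x74, x75}, X ∖ U = ∅ — both open, so U is clopen.
Only trivial clopens (∅ and X) exist, so (X, τ) is connected.
Compute connected components by grouping points that agree on all clopens:
  component: {x72, x73, x74, x75}


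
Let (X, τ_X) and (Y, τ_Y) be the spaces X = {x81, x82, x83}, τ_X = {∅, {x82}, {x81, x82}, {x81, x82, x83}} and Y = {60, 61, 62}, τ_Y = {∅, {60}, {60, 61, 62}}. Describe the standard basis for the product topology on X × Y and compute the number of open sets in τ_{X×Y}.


Basis B = {∅ × ∅, {x82} × {60}, {x81, x82} × {60}, {x81, x82, x83} × {60}, {x82} × {60, 61, 62}, {x81, x82} × {60, 61, 62}, {x81, x82, x83} × {60, 61, 62}}; |τ_{X×Y}| = 10.

Enumerate products U × V with U ∈ τ_X, V ∈ τ_Y (deduplicated):
  ∅ × ∅ = {} (∅)
  {x82} × {60} = {(x82,60)}
  {x81, x82} × {60} = {(x81,60), (x82,60)}
  {x81, x82, x83} × {60} = {(x81,60), (x82,60), (x83,60)}
  {x82} × {60, 61, 62} = {(x82,60), (x82,61), (x82,62)}
  {x81, x82} × {60, 61, 62} = {(x81,60), (x81,61), (x81,62), (x82,60), (x82,61), (x82,62)}
  {x81, x82, x83} × {60, 61, 62} = {(x81,60), (x81,61), (x81,62), (x82,60), (x82,61), (x82,62), (x83,60), (x83,61), (x83,62)}
These 7 distinct sets form the basis B.
Close under arbitrary unions to get τ_{X×Y}; counting gives |τ_{X×Y}| = 10.


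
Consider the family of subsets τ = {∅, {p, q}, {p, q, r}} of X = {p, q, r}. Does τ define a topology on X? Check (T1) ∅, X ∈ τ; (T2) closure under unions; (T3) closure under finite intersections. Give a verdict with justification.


τ IS a topology on X.

Axiom (T1): ∅ ∈ τ? Yes; X ∈ τ? Yes.
Axiom (T2/T3): check pairwise unions and intersections of members of τ.
All pairwise intersections and unions checked — each lies in τ. Therefore τ satisfies (T1), (T2), (T3): it IS a topology on X.


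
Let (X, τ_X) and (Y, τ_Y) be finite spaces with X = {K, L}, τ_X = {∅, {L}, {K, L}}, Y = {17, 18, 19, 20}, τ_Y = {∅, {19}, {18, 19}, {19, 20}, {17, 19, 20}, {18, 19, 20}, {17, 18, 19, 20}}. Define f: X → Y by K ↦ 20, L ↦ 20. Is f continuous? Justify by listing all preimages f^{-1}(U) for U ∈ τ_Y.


f IS continuous.

Compute f^{-1}(U) for each U ∈ τ_Y:
  U = ∅: f^{-1}(U) = ∅ ∈ τ_X ✓.
  U = {19}: f^{-1}(U) = ∅ ∈ τ_X ✓.
  U = {18, 19}: f^{-1}(U) = ∅ ∈ τ_X ✓.
  U = {19, 20}: f^{-1}(U) = {K, L} ∈ τ_X ✓.
  U = {17, 19, 20}: f^{-1}(U) = {K, L} ∈ τ_X ✓.
  U = {18, 19, 20}: f^{-1}(U) = {K, L} ∈ τ_X ✓.
  U = {17, 18, 19, 20}: f^{-1}(U) = {K, L} ∈ τ_X ✓.
Every preimage lies in τ_X, so f IS continuous.


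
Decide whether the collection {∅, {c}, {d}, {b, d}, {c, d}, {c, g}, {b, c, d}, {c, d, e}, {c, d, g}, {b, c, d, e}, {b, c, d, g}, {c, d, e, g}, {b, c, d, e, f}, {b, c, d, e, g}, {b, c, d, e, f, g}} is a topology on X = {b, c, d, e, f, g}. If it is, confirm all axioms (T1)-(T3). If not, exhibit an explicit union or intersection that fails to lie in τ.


τ IS a topology on X.

Axiom (T1): ∅ ∈ τ? Yes; X ∈ τ? Yes.
Axiom (T2/T3): check pairwise unions and intersections of members of τ.
All pairwise intersections and unions checked — each lies in τ. Therefore τ satisfies (T1), (T2), (T3): it IS a topology on X.


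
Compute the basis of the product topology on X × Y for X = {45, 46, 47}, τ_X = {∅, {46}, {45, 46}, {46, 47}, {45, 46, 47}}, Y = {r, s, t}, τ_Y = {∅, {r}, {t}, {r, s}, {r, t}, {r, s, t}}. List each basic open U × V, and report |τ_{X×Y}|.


Basis B = {∅ × ∅, {46} × {r}, {46} × {t}, {45, 46} × {r}, {45, 46} × {t}, {46} × {r, s}, {46} × {r, t}, {46, 47} × {r}, {46, 47} × {t}, {45, 46, 47} × {r}, {45, 46, 47} × {t}, {46} × {r, s, t}, {45, 46} × {r, s}, {45, 46} × {r, t}, {46, 47} × {r, s}, {46, 47} × {r, t}, {45, 46} × {r, s, t}, {45, 46, 47} × {r, s}, {45, 46, 47} × {r, t}, {46, 47} × {r, s, t}, {45, 46, 47} × {r, s, t}}; |τ_{X×Y}| = 70.

Enumerate products U × V with U ∈ τ_X, V ∈ τ_Y (deduplicated):
  ∅ × ∅ = {} (∅)
  {46} × {r} = {(46,r)}
  {46} × {t} = {(46,t)}
  {45, 46} × {r} = {(45,r), (46,r)}
  {45, 46} × {t} = {(45,t), (46,t)}
  {46} × {r, s} = {(46,r), (46,s)}
  {46} × {r, t} = {(46,r), (46,t)}
  {46, 47} × {r} = {(46,r), (47,r)}
  {46, 47} × {t} = {(46,t), (47,t)}
  {45, 46, 47} × {r} = {(45,r), (46,r), (47,r)}
  {45, 46, 47} × {t} = {(45,t), (46,t), (47,t)}
  {46} × {r, s, t} = {(46,r), (46,s), (46,t)}
  {45, 46} × {r, s} = {(45,r), (45,s), (46,r), (46,s)}
  {45, 46} × {r, t} = {(45,r), (45,t), (46,r), (46,t)}
  {46, 47} × {r, s} = {(46,r), (46,s), (47,r), (47,s)}
  {46, 47} × {r, t} = {(46,r), (46,t), (47,r), (47,t)}
  {45, 46} × {r, s, t} = {(45,r), (45,s), (45,t), (46,r), (46,s), (46,t)}
  {45, 46, 47} × {r, s} = {(45,r), (45,s), (46,r), (46,s), (47,r), (47,s)}
  {45, 46, 47} × {r, t} = {(45,r), (45,t), (46,r), (46,t), (47,r), (47,t)}
  {46, 47} × {r, s, t} = {(46,r), (46,s), (46,t), (47,r), (47,s), (47,t)}
  {45, 46, 47} × {r, s, t} = {(45,r), (45,s), (45,t), (46,r), (46,s), (46,t), (47,r), (47,s), (47,t)}
These 21 distinct sets form the basis B.
Close under arbitrary unions to get τ_{X×Y}; counting gives |τ_{X×Y}| = 70.


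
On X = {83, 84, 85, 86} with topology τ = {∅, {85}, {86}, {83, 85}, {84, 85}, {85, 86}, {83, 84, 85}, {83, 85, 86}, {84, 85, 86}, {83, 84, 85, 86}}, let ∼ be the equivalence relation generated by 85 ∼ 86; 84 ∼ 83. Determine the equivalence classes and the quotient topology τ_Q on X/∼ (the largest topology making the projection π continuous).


X/∼ = {[83=84], [85=86]}; |τ_Q| = 3.

Equivalence classes: [83=84], [85=86].
Quotient map π: X → X/∼ sends 83 ↦ [83=84], 84 ↦ [83=84], 85 ↦ [85=86], 86 ↦ [85=86].
For each subset V ⊆ X/∼, compute π^{-1}(V) ⊆ X and check whether π^{-1}(V) ∈ τ. V is open in τ_Q iff π^{-1}(V) ∈ τ.
  V = {}: π^{-1}(V) = ∅ ∈ τ ✓.
  V = {[83=84]}: π^{-1}(V) = {83, 84} ∉ τ ✗.
  V = {[85=86]}: π^{-1}(V) = {85, 86} ∈ τ ✓.
  V = {[83=84], [85=86]}: π^{-1}(V) = {83, 84, 85, 86} ∈ τ ✓.
Open sets in the quotient: τ_Q = {{}, {[85=86]}, {[83=84], [85=86]}} (3 elements).


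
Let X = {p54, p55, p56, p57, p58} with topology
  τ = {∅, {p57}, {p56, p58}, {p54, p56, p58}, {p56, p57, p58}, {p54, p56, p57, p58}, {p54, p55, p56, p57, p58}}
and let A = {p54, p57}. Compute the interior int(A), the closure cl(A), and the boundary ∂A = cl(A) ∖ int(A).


int(A) = {p57}, cl(A) = {p54, p55, p57}, ∂A = {p54, p55}.

Closed sets in (X, τ) are complements of opens:
  closed(X, τ) = {∅, {p55}, {p54, p55}, {p55, p57}, {p54, p55, p57}, {p54, p55, p56, p58}, {p54, p55, p56, p57, p58}}.
int(A) = ⋃ {U ∈ τ : U ⊆ A}. Opens contained in A: ∅, {p57}.
Taking the union of these: int(A) = {p57}.
cl(A) = ⋂ {C closed : A ⊆ C}. Closed sets containing A: {p54, p55, p57}, {p54, p55, p56, p57, p58}.
Intersecting these: cl(A) = {p54, p55, p57}.
∂A = cl(A) ∖ int(A) = {p54, p55, p57} ∖ {p57} = {p54, p55}.


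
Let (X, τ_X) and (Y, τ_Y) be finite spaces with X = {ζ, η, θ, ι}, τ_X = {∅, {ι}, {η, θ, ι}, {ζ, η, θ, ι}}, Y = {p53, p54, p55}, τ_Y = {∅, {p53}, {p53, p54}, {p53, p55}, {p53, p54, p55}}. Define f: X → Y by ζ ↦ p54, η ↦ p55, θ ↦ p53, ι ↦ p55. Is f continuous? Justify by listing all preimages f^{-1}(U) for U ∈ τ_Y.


f is NOT continuous.

Compute f^{-1}(U) for each U ∈ τ_Y:
  U = ∅: f^{-1}(U) = ∅ ∈ τ_X ✓.
  U = {p53}: f^{-1}(U) = {θ} ∉ τ_X ✗.
  U = {p53, p54}: f^{-1}(U) = {ζ, θ} ∉ τ_X ✗.
  U = {p53, p55}: f^{-1}(U) = {η, θ, ι} ∈ τ_X ✓.
  U = {p53, p54, p55}: f^{-1}(U) = {ζ, η, θ, ι} ∈ τ_X ✓.
Found U = {p53} with f^{-1}(U) = {θ} not in τ_X. Therefore f is NOT continuous.


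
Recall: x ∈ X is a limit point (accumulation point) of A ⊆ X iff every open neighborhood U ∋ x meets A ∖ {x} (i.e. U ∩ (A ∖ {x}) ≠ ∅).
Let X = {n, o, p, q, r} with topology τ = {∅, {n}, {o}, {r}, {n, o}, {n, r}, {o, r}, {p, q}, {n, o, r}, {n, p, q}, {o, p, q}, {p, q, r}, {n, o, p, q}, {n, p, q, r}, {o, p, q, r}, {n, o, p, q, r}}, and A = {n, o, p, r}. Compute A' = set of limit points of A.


A' = {q}

For each x ∈ X, list the open sets U ∈ τ with x ∈ U, then check whether U ∩ (A ∖ {x}) ≠ ∅ for every such U.
  x = n: open {n} ∋ x has {n} ∩ (A ∖ {n}) = ∅, so x is NOT a limit point.
  x = o: open {o} ∋ x has {o} ∩ (A ∖ {o}) = ∅, so x is NOT a limit point.
  x = p: open {p, q} ∋ x has {p, q} ∩ (A ∖ {p}) = ∅, so x is NOT a limit point.
  x = q: opens ∋ x are {p, q}, {n, p, q}, {o, p, q}, {p, q, r}, {n, o, p, q}, {n, p, q, r}, {o, p, q, r}, {n, o, p, q, r}; each meets A ∖ {q}, so x IS a limit point.
  x = r: open {r} ∋ x has {r} ∩ (A ∖ {r}) = ∅, so x is NOT a limit point.
Collecting: A' = {q}.


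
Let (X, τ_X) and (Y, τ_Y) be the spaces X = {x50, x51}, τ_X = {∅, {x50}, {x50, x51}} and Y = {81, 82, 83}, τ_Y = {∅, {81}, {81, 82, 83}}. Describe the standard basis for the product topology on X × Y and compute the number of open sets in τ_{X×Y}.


Basis B = {∅ × ∅, {x50} × {81}, {x50, x51} × {81}, {x50} × {81, 82, 83}, {x50, x51} × {81, 82, 83}}; |τ_{X×Y}| = 6.

Enumerate products U × V with U ∈ τ_X, V ∈ τ_Y (deduplicated):
  ∅ × ∅ = {} (∅)
  {x50} × {81} = {(x50,81)}
  {x50, x51} × {81} = {(x50,81), (x51,81)}
  {x50} × {81, 82, 83} = {(x50,81), (x50,82), (x50,83)}
  {x50, x51} × {81, 82, 83} = {(x50,81), (x50,82), (x50,83), (x51,81), (x51,82), (x51,83)}
These 5 distinct sets form the basis B.
Close under arbitrary unions to get τ_{X×Y}; counting gives |τ_{X×Y}| = 6.


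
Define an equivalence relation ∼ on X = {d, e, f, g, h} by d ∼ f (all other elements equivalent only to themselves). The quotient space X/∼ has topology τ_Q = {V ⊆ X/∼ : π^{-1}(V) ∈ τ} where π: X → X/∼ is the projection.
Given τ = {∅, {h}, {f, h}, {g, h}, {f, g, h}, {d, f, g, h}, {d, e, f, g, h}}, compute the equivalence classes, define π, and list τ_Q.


X/∼ = {[d=f], [e], [g], [h]}; |τ_Q| = 5.

Equivalence classes: [d=f], [e], [g], [h].
Quotient map π: X → X/∼ sends d ↦ [d=f], e ↦ [e], f ↦ [d=f], g ↦ [g], h ↦ [h].
For each subset V ⊆ X/∼, compute π^{-1}(V) ⊆ X and check whether π^{-1}(V) ∈ τ. V is open in τ_Q iff π^{-1}(V) ∈ τ.
  V = {}: π^{-1}(V) = ∅ ∈ τ ✓.
  V = {[d=f]}: π^{-1}(V) = {d, f} ∉ τ ✗.
  V = {[e]}: π^{-1}(V) = {e} ∉ τ ✗.
  V = {[d=f], [e]}: π^{-1}(V) = {d, e, f} ∉ τ ✗.
  V = {[g]}: π^{-1}(V) = {g} ∉ τ ✗.
  V = {[d=f], [g]}: π^{-1}(V) = {d, f, g} ∉ τ ✗.
  V = {[e], [g]}: π^{-1}(V) = {e, g} ∉ τ ✗.
  V = {[d=f], [e], [g]}: π^{-1}(V) = {d, e, f, g} ∉ τ ✗.
  V = {[h]}: π^{-1}(V) = {h} ∈ τ ✓.
  V = {[d=f], [h]}: π^{-1}(V) = {d, f, h} ∉ τ ✗.
  V = {[e], [h]}: π^{-1}(V) = {e, h} ∉ τ ✗.
  V = {[d=f], [e], [h]}: π^{-1}(V) = {d, e, f, h} ∉ τ ✗.
  V = {[g], [h]}: π^{-1}(V) = {g, h} ∈ τ ✓.
  V = {[d=f], [g], [h]}: π^{-1}(V) = {d, f, g, h} ∈ τ ✓.
  V = {[e], [g], [h]}: π^{-1}(V) = {e, g, h} ∉ τ ✗.
  V = {[d=f], [e], [g], [h]}: π^{-1}(V) = {d, e, f, g, h} ∈ τ ✓.
Open sets in the quotient: τ_Q = {{}, {[h]}, {[g], [h]}, {[d=f], [g], [h]}, {[d=f], [e], [g], [h]}} (5 elements).


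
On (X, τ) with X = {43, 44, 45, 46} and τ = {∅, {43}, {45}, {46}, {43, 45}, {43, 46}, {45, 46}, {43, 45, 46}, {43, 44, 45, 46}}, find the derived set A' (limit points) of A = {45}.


A' = {44}

For each x ∈ X, list the open sets U ∈ τ with x ∈ U, then check whether U ∩ (A ∖ {x}) ≠ ∅ for every such U.
  x = 43: open {43} ∋ x has {43} ∩ (A ∖ {43}) = ∅, so x is NOT a limit point.
  x = 44: opens ∋ x are {43, 44, 45, 46}; each meets A ∖ {44}, so x IS a limit point.
  x = 45: open {45} ∋ x has {45} ∩ (A ∖ {45}) = ∅, so x is NOT a limit point.
  x = 46: open {46} ∋ x has {46} ∩ (A ∖ {46}) = ∅, so x is NOT a limit point.
Collecting: A' = {44}.


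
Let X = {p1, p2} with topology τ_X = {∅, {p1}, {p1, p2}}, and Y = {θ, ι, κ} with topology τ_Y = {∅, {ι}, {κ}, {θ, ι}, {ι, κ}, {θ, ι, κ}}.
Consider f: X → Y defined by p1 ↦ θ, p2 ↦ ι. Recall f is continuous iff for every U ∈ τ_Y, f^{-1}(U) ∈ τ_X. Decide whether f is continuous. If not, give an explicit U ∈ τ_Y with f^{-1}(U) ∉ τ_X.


f is NOT continuous.

Compute f^{-1}(U) for each U ∈ τ_Y:
  U = ∅: f^{-1}(U) = ∅ ∈ τ_X ✓.
  U = {ι}: f^{-1}(U) = {p2} ∉ τ_X ✗.
  U = {κ}: f^{-1}(U) = ∅ ∈ τ_X ✓.
  U = {θ, ι}: f^{-1}(U) = {p1, p2} ∈ τ_X ✓.
  U = {ι, κ}: f^{-1}(U) = {p2} ∉ τ_X ✗.
  U = {θ, ι, κ}: f^{-1}(U) = {p1, p2} ∈ τ_X ✓.
Found U = {ι} with f^{-1}(U) = {p2} not in τ_X. Therefore f is NOT continuous.


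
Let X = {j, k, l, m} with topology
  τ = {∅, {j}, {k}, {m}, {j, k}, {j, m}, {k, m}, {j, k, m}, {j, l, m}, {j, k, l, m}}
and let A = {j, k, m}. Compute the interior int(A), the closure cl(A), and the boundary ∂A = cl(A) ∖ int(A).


int(A) = {j, k, m}, cl(A) = {j, k, l, m}, ∂A = {l}.

Closed sets in (X, τ) are complements of opens:
  closed(X, τ) = {∅, {k}, {l}, {j, l}, {k, l}, {l, m}, {j, k, l}, {j, l, m}, {k, l, m}, {j, k, l, m}}.
int(A) = ⋃ {U ∈ τ : U ⊆ A}. Opens contained in A: ∅, {j}, {k}, {m}, {j, k}, {j, m}, {k, m}, {j, k, m}.
Taking the union of these: int(A) = {j, k, m}.
cl(A) = ⋂ {C closed : A ⊆ C}. Closed sets containing A: {j, k, l, m}.
Intersecting these: cl(A) = {j, k, l, m}.
∂A = cl(A) ∖ int(A) = {j, k, l, m} ∖ {j, k, m} = {l}.


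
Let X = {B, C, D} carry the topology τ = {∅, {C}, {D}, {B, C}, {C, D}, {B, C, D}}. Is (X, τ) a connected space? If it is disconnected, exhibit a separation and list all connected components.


(X, τ) is disconnected; components = [{D}, {B, C}].

Find clopen sets (U ∈ τ with X ∖ U ∈ τ):
  U = ∅, X ∖ U = {B, C, D} — both open, so U is clopen.
  U = {D}, X ∖ U = {B, C} — both open, so U is clopen.
  U = {B, C}, X ∖ U = {D} — both open, so U is clopen.
  U = {B, C, D}, X ∖ U = ∅ — both open, so U is clopen.
Nontrivial clopen(s) exist: e.g. {D}. So (X, τ) is disconnected.
Compute connected components by grouping points that agree on all clopens:
  component: {D}
  component: {B, C}


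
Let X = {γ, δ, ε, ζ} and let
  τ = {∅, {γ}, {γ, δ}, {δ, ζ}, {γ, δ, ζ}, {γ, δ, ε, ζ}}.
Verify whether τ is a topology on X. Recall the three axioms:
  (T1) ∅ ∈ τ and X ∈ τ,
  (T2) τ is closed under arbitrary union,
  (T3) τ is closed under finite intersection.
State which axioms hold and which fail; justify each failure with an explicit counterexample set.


τ is NOT a topology on X.

Axiom (T1): ∅ ∈ τ? Yes; X ∈ τ? Yes.
Axiom (T2/T3): check pairwise unions and intersections of members of τ.
Counterexample for (T3): {γ, δ} ∩ {δ, ζ} = {δ} ∉ τ. Therefore τ is NOT a topology.


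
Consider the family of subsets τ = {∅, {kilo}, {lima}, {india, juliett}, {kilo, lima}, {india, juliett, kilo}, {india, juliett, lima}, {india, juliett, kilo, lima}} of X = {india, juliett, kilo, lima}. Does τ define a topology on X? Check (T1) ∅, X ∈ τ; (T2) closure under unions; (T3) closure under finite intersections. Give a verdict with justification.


τ IS a topology on X.

Axiom (T1): ∅ ∈ τ? Yes; X ∈ τ? Yes.
Axiom (T2/T3): check pairwise unions and intersections of members of τ.
All pairwise intersections and unions checked — each lies in τ. Therefore τ satisfies (T1), (T2), (T3): it IS a topology on X.


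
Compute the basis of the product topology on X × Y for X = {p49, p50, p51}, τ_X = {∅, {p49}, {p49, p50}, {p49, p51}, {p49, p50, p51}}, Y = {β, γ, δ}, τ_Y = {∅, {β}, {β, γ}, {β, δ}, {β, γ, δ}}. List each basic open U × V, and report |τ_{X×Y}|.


Basis B = {∅ × ∅, {p49} × {β}, {p49} × {β, γ}, {p49} × {β, δ}, {p49, p50} × {β}, {p49, p51} × {β}, {p49} × {β, γ, δ}, {p49, p50, p51} × {β}, {p49, p50} × {β, γ}, {p49, p51} × {β, γ}, {p49, p50} × {β, δ}, {p49, p51} × {β, δ}, {p49, p50} × {β, γ, δ}, {p49, p51} × {β, γ, δ}, {p49, p50, p51} × {β, γ}, {p49, p50, p51} × {β, δ}, {p49, p50, p51} × {β, γ, δ}}; |τ_{X×Y}| = 48.

Enumerate products U × V with U ∈ τ_X, V ∈ τ_Y (deduplicated):
  ∅ × ∅ = {} (∅)
  {p49} × {β} = {(p49,β)}
  {p49} × {β, γ} = {(p49,β), (p49,γ)}
  {p49} × {β, δ} = {(p49,β), (p49,δ)}
  {p49, p50} × {β} = {(p49,β), (p50,β)}
  {p49, p51} × {β} = {(p49,β), (p51,β)}
  {p49} × {β, γ, δ} = {(p49,β), (p49,γ), (p49,δ)}
  {p49, p50, p51} × {β} = {(p49,β), (p50,β), (p51,β)}
  {p49, p50} × {β, γ} = {(p49,β), (p49,γ), (p50,β), (p50,γ)}
  {p49, p51} × {β, γ} = {(p49,β), (p49,γ), (p51,β), (p51,γ)}
  {p49, p50} × {β, δ} = {(p49,β), (p49,δ), (p50,β), (p50,δ)}
  {p49, p51} × {β, δ} = {(p49,β), (p49,δ), (p51,β), (p51,δ)}
  {p49, p50} × {β, γ, δ} = {(p49,β), (p49,γ), (p49,δ), (p50,β), (p50,γ), (p50,δ)}
  {p49, p51} × {β, γ, δ} = {(p49,β), (p49,γ), (p49,δ), (p51,β), (p51,γ), (p51,δ)}
  {p49, p50, p51} × {β, γ} = {(p49,β), (p49,γ), (p50,β), (p50,γ), (p51,β), (p51,γ)}
  {p49, p50, p51} × {β, δ} = {(p49,β), (p49,δ), (p50,β), (p50,δ), (p51,β), (p51,δ)}
  {p49, p50, p51} × {β, γ, δ} = {(p49,β), (p49,γ), (p49,δ), (p50,β), (p50,γ), (p50,δ), (p51,β), (p51,γ), (p51,δ)}
These 17 distinct sets form the basis B.
Close under arbitrary unions to get τ_{X×Y}; counting gives |τ_{X×Y}| = 48.


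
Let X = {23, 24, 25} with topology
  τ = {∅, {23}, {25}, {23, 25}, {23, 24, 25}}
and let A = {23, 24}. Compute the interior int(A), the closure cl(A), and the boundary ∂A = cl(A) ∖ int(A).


int(A) = {23}, cl(A) = {23, 24}, ∂A = {24}.

Closed sets in (X, τ) are complements of opens:
  closed(X, τ) = {∅, {24}, {23, 24}, {24, 25}, {23, 24, 25}}.
int(A) = ⋃ {U ∈ τ : U ⊆ A}. Opens contained in A: ∅, {23}.
Taking the union of these: int(A) = {23}.
cl(A) = ⋂ {C closed : A ⊆ C}. Closed sets containing A: {23, 24}, {23, 24, 25}.
Intersecting these: cl(A) = {23, 24}.
∂A = cl(A) ∖ int(A) = {23, 24} ∖ {23} = {24}.


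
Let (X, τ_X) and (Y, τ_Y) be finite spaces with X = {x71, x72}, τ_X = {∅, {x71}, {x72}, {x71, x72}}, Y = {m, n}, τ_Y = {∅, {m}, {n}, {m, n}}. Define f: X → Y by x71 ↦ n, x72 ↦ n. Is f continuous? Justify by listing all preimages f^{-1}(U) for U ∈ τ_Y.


f IS continuous.

Compute f^{-1}(U) for each U ∈ τ_Y:
  U = ∅: f^{-1}(U) = ∅ ∈ τ_X ✓.
  U = {m}: f^{-1}(U) = ∅ ∈ τ_X ✓.
  U = {n}: f^{-1}(U) = {x71, x72} ∈ τ_X ✓.
  U = {m, n}: f^{-1}(U) = {x71, x72} ∈ τ_X ✓.
Every preimage lies in τ_X, so f IS continuous.


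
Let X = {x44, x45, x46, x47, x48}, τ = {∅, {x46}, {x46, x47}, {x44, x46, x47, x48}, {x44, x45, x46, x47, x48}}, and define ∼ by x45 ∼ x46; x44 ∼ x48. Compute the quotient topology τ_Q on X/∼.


X/∼ = {[x44=x48], [x45=x46], [x47]}; |τ_Q| = 2.

Equivalence classes: [x44=x48], [x45=x46], [x47].
Quotient map π: X → X/∼ sends x44 ↦ [x44=x48], x45 ↦ [x45=x46], x46 ↦ [x45=x46], x47 ↦ [x47], x48 ↦ [x44=x48].
For each subset V ⊆ X/∼, compute π^{-1}(V) ⊆ X and check whether π^{-1}(V) ∈ τ. V is open in τ_Q iff π^{-1}(V) ∈ τ.
  V = {}: π^{-1}(V) = ∅ ∈ τ ✓.
  V = {[x44=x48]}: π^{-1}(V) = {x44, x48} ∉ τ ✗.
  V = {[x45=x46]}: π^{-1}(V) = {x45, x46} ∉ τ ✗.
  V = {[x44=x48], [x45=x46]}: π^{-1}(V) = {x44, x45, x46, x48} ∉ τ ✗.
  V = {[x47]}: π^{-1}(V) = {x47} ∉ τ ✗.
  V = {[x44=x48], [x47]}: π^{-1}(V) = {x44, x47, x48} ∉ τ ✗.
  V = {[x45=x46], [x47]}: π^{-1}(V) = {x45, x46, x47} ∉ τ ✗.
  V = {[x44=x48], [x45=x46], [x47]}: π^{-1}(V) = {x44, x45, x46, x47, x48} ∈ τ ✓.
Open sets in the quotient: τ_Q = {{}, {[x44=x48], [x45=x46], [x47]}} (2 elements).


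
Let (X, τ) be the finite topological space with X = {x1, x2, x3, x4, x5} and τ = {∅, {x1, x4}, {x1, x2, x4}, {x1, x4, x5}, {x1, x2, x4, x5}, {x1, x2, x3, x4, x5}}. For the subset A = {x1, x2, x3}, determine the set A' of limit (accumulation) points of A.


A' = {x2, x3, x4, x5}

For each x ∈ X, list the open sets U ∈ τ with x ∈ U, then check whether U ∩ (A ∖ {x}) ≠ ∅ for every such U.
  x = x1: open {x1, x4} ∋ x has {x1, x4} ∩ (A ∖ {x1}) = ∅, so x is NOT a limit point.
  x = x2: opens ∋ x are {x1, x2, x4}, {x1, x2, x4, x5}, {x1, x2, x3, x4, x5}; each meets A ∖ {x2}, so x IS a limit point.
  x = x3: opens ∋ x are {x1, x2, x3, x4, x5}; each meets A ∖ {x3}, so x IS a limit point.
  x = x4: opens ∋ x are {x1, x4}, {x1, x2, x4}, {x1, x4, x5}, {x1, x2, x4, x5}, {x1, x2, x3, x4, x5}; each meets A ∖ {x4}, so x IS a limit point.
  x = x5: opens ∋ x are {x1, x4, x5}, {x1, x2, x4, x5}, {x1, x2, x3, x4, x5}; each meets A ∖ {x5}, so x IS a limit point.
Collecting: A' = {x2, x3, x4, x5}.


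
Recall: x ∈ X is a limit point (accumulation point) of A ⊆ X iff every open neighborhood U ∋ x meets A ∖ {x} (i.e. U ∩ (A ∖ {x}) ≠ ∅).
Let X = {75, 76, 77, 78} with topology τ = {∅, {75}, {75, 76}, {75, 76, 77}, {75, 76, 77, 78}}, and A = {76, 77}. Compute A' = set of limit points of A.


A' = {77, 78}

For each x ∈ X, list the open sets U ∈ τ with x ∈ U, then check whether U ∩ (A ∖ {x}) ≠ ∅ for every such U.
  x = 75: open {75} ∋ x has {75} ∩ (A ∖ {75}) = ∅, so x is NOT a limit point.
  x = 76: open {75, 76} ∋ x has {75, 76} ∩ (A ∖ {76}) = ∅, so x is NOT a limit point.
  x = 77: opens ∋ x are {75, 76, 77}, {75, 76, 77, 78}; each meets A ∖ {77}, so x IS a limit point.
  x = 78: opens ∋ x are {75, 76, 77, 78}; each meets A ∖ {78}, so x IS a limit point.
Collecting: A' = {77, 78}.


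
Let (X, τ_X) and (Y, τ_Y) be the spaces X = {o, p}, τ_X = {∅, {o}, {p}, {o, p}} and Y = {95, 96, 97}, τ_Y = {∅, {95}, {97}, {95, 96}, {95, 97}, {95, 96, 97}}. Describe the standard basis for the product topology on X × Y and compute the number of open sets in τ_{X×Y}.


Basis B = {∅ × ∅, {o} × {95}, {o} × {97}, {p} × {95}, {p} × {97}, {o} × {95, 96}, {o} × {95, 97}, {o, p} × {95}, {o, p} × {97}, {p} × {95, 96}, {p} × {95, 97}, {o} × {95, 96, 97}, {p} × {95, 96, 97}, {o, p} × {95, 96}, {o, p} × {95, 97}, {o, p} × {95, 96, 97}}; |τ_{X×Y}| = 36.

Enumerate products U × V with U ∈ τ_X, V ∈ τ_Y (deduplicated):
  ∅ × ∅ = {} (∅)
  {o} × {95} = {(o,95)}
  {o} × {97} = {(o,97)}
  {p} × {95} = {(p,95)}
  {p} × {97} = {(p,97)}
  {o} × {95, 96} = {(o,95), (o,96)}
  {o} × {95, 97} = {(o,95), (o,97)}
  {o, p} × {95} = {(o,95), (p,95)}
  {o, p} × {97} = {(o,97), (p,97)}
  {p} × {95, 96} = {(p,95), (p,96)}
  {p} × {95, 97} = {(p,95), (p,97)}
  {o} × {95, 96, 97} = {(o,95), (o,96), (o,97)}
  {p} × {95, 96, 97} = {(p,95), (p,96), (p,97)}
  {o, p} × {95, 96} = {(o,95), (o,96), (p,95), (p,96)}
  {o, p} × {95, 97} = {(o,95), (o,97), (p,95), (p,97)}
  {o, p} × {95, 96, 97} = {(o,95), (o,96), (o,97), (p,95), (p,96), (p,97)}
These 16 distinct sets form the basis B.
Close under arbitrary unions to get τ_{X×Y}; counting gives |τ_{X×Y}| = 36.


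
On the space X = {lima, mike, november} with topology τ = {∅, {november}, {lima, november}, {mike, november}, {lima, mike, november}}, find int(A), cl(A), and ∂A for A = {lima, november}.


int(A) = {lima, november}, cl(A) = {lima, mike, november}, ∂A = {mike}.

Closed sets in (X, τ) are complements of opens:
  closed(X, τ) = {∅, {lima}, {mike}, {lima, mike}, {lima, mike, november}}.
int(A) = ⋃ {U ∈ τ : U ⊆ A}. Opens contained in A: ∅, {november}, {lima, november}.
Taking the union of these: int(A) = {lima, november}.
cl(A) = ⋂ {C closed : A ⊆ C}. Closed sets containing A: {lima, mike, november}.
Intersecting these: cl(A) = {lima, mike, november}.
∂A = cl(A) ∖ int(A) = {lima, mike, november} ∖ {lima, november} = {mike}.


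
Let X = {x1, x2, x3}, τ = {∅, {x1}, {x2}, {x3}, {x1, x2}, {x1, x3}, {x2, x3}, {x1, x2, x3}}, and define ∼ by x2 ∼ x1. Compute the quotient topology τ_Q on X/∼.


X/∼ = {[x1=x2], [x3]}; |τ_Q| = 4.

Equivalence classes: [x1=x2], [x3].
Quotient map π: X → X/∼ sends x1 ↦ [x1=x2], x2 ↦ [x1=x2], x3 ↦ [x3].
For each subset V ⊆ X/∼, compute π^{-1}(V) ⊆ X and check whether π^{-1}(V) ∈ τ. V is open in τ_Q iff π^{-1}(V) ∈ τ.
  V = {}: π^{-1}(V) = ∅ ∈ τ ✓.
  V = {[x1=x2]}: π^{-1}(V) = {x1, x2} ∈ τ ✓.
  V = {[x3]}: π^{-1}(V) = {x3} ∈ τ ✓.
  V = {[x1=x2], [x3]}: π^{-1}(V) = {x1, x2, x3} ∈ τ ✓.
Open sets in the quotient: τ_Q = {{}, {[x1=x2]}, {[x3]}, {[x1=x2], [x3]}} (4 elements).


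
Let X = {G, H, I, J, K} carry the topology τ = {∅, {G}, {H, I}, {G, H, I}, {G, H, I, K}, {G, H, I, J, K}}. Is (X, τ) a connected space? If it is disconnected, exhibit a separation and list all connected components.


(X, τ) is connected.

Find clopen sets (U ∈ τ with X ∖ U ∈ τ):
  U = ∅, X ∖ U = {G, H, I, J, K} — both open, so U is clopen.
  U = {G, H, I, J, K}, X ∖ U = ∅ — both open, so U is clopen.
Only trivial clopens (∅ and X) exist, so (X, τ) is connected.
Compute connected components by grouping points that agree on all clopens:
  component: {G, H, I, J, K}


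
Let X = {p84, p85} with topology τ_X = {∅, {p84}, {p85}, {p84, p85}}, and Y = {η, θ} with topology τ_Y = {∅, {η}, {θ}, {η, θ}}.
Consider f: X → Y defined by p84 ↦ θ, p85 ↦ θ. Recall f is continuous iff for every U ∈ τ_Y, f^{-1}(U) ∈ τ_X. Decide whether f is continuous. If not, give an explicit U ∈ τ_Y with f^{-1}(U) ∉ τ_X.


f IS continuous.

Compute f^{-1}(U) for each U ∈ τ_Y:
  U = ∅: f^{-1}(U) = ∅ ∈ τ_X ✓.
  U = {η}: f^{-1}(U) = ∅ ∈ τ_X ✓.
  U = {θ}: f^{-1}(U) = {p84, p85} ∈ τ_X ✓.
  U = {η, θ}: f^{-1}(U) = {p84, p85} ∈ τ_X ✓.
Every preimage lies in τ_X, so f IS continuous.


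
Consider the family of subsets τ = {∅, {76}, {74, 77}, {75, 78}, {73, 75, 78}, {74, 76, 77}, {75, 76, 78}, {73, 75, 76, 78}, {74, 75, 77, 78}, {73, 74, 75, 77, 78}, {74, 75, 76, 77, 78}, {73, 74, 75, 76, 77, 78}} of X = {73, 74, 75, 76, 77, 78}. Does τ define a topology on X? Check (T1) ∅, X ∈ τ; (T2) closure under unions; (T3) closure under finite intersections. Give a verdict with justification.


τ IS a topology on X.

Axiom (T1): ∅ ∈ τ? Yes; X ∈ τ? Yes.
Axiom (T2/T3): check pairwise unions and intersections of members of τ.
All pairwise intersections and unions checked — each lies in τ. Therefore τ satisfies (T1), (T2), (T3): it IS a topology on X.


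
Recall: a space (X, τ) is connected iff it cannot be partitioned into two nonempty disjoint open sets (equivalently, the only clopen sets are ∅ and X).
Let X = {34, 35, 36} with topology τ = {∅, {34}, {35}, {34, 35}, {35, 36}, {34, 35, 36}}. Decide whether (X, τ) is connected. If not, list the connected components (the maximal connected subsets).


(X, τ) is disconnected; components = [{34}, {35, 36}].

Find clopen sets (U ∈ τ with X ∖ U ∈ τ):
  U = ∅, X ∖ U = {34, 35, 36} — both open, so U is clopen.
  U = {34}, X ∖ U = {35, 36} — both open, so U is clopen.
  U = {35, 36}, X ∖ U = {34} — both open, so U is clopen.
  U = {34, 35, 36}, X ∖ U = ∅ — both open, so U is clopen.
Nontrivial clopen(s) exist: e.g. {34}. So (X, τ) is disconnected.
Compute connected components by grouping points that agree on all clopens:
  component: {34}
  component: {35, 36}


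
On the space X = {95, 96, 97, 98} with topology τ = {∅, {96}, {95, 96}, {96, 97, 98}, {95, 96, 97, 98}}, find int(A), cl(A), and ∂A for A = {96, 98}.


int(A) = {96}, cl(A) = {95, 96, 97, 98}, ∂A = {95, 97, 98}.

Closed sets in (X, τ) are complements of opens:
  closed(X, τ) = {∅, {95}, {97, 98}, {95, 97, 98}, {95, 96, 97, 98}}.
int(A) = ⋃ {U ∈ τ : U ⊆ A}. Opens contained in A: ∅, {96}.
Taking the union of these: int(A) = {96}.
cl(A) = ⋂ {C closed : A ⊆ C}. Closed sets containing A: {95, 96, 97, 98}.
Intersecting these: cl(A) = {95, 96, 97, 98}.
∂A = cl(A) ∖ int(A) = {95, 96, 97, 98} ∖ {96} = {95, 97, 98}.


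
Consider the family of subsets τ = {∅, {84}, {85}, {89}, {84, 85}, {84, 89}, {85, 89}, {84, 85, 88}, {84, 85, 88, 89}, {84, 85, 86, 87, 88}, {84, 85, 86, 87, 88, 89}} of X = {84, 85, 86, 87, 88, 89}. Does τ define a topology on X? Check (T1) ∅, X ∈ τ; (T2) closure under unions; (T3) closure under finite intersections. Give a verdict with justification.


τ is NOT a topology on X.

Axiom (T1): ∅ ∈ τ? Yes; X ∈ τ? Yes.
Axiom (T2/T3): check pairwise unions and intersections of members of τ.
Counterexample for (T2): {84} ∪ {85, 89} = {84, 85, 89} ∉ τ. Therefore τ is NOT a topology.


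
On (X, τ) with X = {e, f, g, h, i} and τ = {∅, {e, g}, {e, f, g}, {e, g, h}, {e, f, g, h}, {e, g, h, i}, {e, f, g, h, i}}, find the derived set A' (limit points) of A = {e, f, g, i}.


A' = {e, f, g, h, i}

For each x ∈ X, list the open sets U ∈ τ with x ∈ U, then check whether U ∩ (A ∖ {x}) ≠ ∅ for every such U.
  x = e: opens ∋ x are {e, g}, {e, f, g}, {e, g, h}, {e, f, g, h}, {e, g, h, i}, {e, f, g, h, i}; each meets A ∖ {e}, so x IS a limit point.
  x = f: opens ∋ x are {e, f, g}, {e, f, g, h}, {e, f, g, h, i}; each meets A ∖ {f}, so x IS a limit point.
  x = g: opens ∋ x are {e, g}, {e, f, g}, {e, g, h}, {e, f, g, h}, {e, g, h, i}, {e, f, g, h, i}; each meets A ∖ {g}, so x IS a limit point.
  x = h: opens ∋ x are {e, g, h}, {e, f, g, h}, {e, g, h, i}, {e, f, g, h, i}; each meets A ∖ {h}, so x IS a limit point.
  x = i: opens ∋ x are {e, g, h, i}, {e, f, g, h, i}; each meets A ∖ {i}, so x IS a limit point.
Collecting: A' = {e, f, g, h, i}.


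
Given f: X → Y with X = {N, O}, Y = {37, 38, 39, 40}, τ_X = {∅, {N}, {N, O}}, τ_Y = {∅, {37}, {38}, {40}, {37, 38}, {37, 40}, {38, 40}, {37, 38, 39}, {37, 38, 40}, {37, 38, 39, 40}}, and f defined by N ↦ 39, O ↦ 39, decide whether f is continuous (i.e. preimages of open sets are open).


f IS continuous.

Compute f^{-1}(U) for each U ∈ τ_Y:
  U = ∅: f^{-1}(U) = ∅ ∈ τ_X ✓.
  U = {37}: f^{-1}(U) = ∅ ∈ τ_X ✓.
  U = {38}: f^{-1}(U) = ∅ ∈ τ_X ✓.
  U = {40}: f^{-1}(U) = ∅ ∈ τ_X ✓.
  U = {37, 38}: f^{-1}(U) = ∅ ∈ τ_X ✓.
  U = {37, 40}: f^{-1}(U) = ∅ ∈ τ_X ✓.
  U = {38, 40}: f^{-1}(U) = ∅ ∈ τ_X ✓.
  U = {37, 38, 39}: f^{-1}(U) = {N, O} ∈ τ_X ✓.
  U = {37, 38, 40}: f^{-1}(U) = ∅ ∈ τ_X ✓.
  U = {37, 38, 39, 40}: f^{-1}(U) = {N, O} ∈ τ_X ✓.
Every preimage lies in τ_X, so f IS continuous.
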